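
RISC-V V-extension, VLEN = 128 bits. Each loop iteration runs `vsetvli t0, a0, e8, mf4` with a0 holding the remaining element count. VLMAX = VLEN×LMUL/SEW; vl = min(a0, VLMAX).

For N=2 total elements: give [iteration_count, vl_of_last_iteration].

[iterations, last_vl] = [1, 2]

lanes per group: 128·1/4/8 = 4
iterations = ceil(2/4) = 1; final-pass vl = 2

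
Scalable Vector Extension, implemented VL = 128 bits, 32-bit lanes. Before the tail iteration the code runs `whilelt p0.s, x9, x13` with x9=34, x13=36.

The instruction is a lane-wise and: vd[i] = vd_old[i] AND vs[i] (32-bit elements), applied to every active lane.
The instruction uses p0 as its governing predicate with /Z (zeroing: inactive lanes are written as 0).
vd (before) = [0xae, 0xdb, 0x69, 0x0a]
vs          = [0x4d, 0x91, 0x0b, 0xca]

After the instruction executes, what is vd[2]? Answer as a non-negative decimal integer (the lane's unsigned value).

lane count: 128 div 32 = 4
p0[j] = (34+j < 36); true for j=0..1 → 2 lanes set
[0] and(0xae,0x4d) = 0x0c
[1] and(0xdb,0x91) = 0x91
[2] tail/zero = 0x00
[3] tail/zero = 0x00

vd[2] = 0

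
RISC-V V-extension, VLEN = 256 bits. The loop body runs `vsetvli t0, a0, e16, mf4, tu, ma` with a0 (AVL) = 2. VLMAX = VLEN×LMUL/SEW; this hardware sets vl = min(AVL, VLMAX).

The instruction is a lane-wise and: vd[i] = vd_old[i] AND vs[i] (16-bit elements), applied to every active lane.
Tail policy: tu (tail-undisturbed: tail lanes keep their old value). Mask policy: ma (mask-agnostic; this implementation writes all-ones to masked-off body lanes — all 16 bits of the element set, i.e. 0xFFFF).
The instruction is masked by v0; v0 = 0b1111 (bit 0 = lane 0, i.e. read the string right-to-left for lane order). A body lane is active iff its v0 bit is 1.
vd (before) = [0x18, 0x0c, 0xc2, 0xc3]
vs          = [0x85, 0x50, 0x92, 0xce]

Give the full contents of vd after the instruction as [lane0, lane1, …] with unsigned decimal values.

vd = [0, 0, 194, 195]

VLMAX = (256 × 1/4) / 16 = 4 lanes
vl ← min(2, 4) = 2
vd[0] and(0x18,0x85) -> 0x00
vd[1] and(0x0c,0x50) -> 0x00
vd[2] tail/keep -> 0xc2
vd[3] tail/keep -> 0xc3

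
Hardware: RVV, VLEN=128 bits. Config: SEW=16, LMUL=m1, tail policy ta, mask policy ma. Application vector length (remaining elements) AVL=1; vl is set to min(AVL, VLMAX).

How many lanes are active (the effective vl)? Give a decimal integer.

vl = 1

VLMAX = (128 × 1) / 16 = 8 lanes
vl ← min(1, 8) = 1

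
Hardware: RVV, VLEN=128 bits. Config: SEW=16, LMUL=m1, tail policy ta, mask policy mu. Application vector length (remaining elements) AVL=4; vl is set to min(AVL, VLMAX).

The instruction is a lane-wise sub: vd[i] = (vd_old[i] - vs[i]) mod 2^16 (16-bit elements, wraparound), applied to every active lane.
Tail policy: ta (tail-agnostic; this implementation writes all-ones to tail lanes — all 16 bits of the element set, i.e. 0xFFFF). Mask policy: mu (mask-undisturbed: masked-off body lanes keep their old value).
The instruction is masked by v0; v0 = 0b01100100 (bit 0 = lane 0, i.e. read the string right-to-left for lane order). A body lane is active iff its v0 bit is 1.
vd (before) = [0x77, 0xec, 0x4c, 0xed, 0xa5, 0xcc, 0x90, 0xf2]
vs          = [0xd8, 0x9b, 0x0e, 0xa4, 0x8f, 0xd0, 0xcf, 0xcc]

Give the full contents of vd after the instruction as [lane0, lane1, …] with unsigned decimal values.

vd = [119, 236, 62, 237, 65535, 65535, 65535, 65535]

VLMAX = (128 × 1) / 16 = 8 lanes
AVL=4 ≤ VLMAX=8, so vl = 4
  i=0: mask-off/keep → 119
  i=1: mask-off/keep → 236
  i=2: sub(0x4c,0x0e) → 62
  i=3: mask-off/keep → 237
  i=4: tail/ones → 65535
  i=5: tail/ones → 65535
  i=6: tail/ones → 65535
  i=7: tail/ones → 65535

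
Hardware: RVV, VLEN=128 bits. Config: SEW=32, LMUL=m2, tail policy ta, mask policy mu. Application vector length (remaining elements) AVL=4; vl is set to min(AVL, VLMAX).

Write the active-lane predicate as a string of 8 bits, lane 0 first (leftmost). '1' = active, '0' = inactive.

VLMAX = VLEN×LMUL/SEW = 128×2/32 = 8
vl ← min(4, 8) = 4
bits (lane 0 leftmost): 11110000

predicate = 11110000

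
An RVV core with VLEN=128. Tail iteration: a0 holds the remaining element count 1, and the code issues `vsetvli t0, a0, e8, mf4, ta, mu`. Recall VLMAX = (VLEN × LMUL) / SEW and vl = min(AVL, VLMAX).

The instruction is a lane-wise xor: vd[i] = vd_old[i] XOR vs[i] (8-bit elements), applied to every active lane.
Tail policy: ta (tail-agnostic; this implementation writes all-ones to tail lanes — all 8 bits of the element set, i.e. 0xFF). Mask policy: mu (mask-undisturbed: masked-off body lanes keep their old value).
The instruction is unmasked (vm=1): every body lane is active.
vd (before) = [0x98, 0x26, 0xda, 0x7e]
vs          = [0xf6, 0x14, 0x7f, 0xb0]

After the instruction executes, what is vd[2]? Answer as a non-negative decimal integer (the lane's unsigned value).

VLMAX = VLEN×LMUL/SEW = 128×1/4/8 = 4
AVL=1 ≤ VLMAX=4, so vl = 1
[0] xor(0x98,0xf6) = 0x6e
[1] tail/ones = 0xff
[2] tail/ones = 0xff
[3] tail/ones = 0xff

vd[2] = 255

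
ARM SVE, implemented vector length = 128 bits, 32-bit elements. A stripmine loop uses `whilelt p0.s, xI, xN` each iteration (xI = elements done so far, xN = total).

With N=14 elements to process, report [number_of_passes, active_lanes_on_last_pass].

[iterations, last_vl] = [4, 2]

lane count: 128 div 32 = 4
14 elements at 4/iter → 4 passes, remainder 2 on the last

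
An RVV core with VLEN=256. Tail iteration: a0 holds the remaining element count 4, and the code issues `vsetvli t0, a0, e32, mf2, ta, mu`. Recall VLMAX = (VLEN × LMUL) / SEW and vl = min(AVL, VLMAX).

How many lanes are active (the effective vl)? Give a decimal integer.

vl = 4

lanes per group: 256·1/2/32 = 4
AVL=4 ≤ VLMAX=4, so vl = 4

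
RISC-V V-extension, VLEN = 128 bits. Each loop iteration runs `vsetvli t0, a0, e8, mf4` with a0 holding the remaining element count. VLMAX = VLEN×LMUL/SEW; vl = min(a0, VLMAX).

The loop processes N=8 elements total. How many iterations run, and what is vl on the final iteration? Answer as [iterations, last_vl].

[iterations, last_vl] = [2, 4]

lanes per group: 128·1/4/8 = 4
iterations = ceil(8/4) = 2; final-pass vl = 4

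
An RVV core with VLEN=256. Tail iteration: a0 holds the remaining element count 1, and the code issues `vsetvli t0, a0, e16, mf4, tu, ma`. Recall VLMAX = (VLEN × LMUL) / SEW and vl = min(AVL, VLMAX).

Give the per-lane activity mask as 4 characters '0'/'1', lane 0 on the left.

predicate = 1000

VLMAX = (256 × 1/4) / 16 = 4 lanes
vl ← min(1, 4) = 1
bits (lane 0 leftmost): 1000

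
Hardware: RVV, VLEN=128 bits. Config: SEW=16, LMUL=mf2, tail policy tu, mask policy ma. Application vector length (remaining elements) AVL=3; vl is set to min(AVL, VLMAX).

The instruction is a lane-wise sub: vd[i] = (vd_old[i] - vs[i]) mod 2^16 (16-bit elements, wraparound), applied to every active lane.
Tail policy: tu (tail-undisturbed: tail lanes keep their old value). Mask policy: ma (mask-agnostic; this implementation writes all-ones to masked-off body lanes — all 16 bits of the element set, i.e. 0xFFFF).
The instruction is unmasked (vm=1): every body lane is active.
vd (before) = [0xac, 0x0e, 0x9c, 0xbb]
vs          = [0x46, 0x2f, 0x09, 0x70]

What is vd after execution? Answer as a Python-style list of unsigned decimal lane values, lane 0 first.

vd = [102, 65503, 147, 187]

VLMAX = VLEN×LMUL/SEW = 128×1/2/16 = 4
AVL=3 ≤ VLMAX=4, so vl = 3
  i=0: sub(0xac,0x46) → 102
  i=1: sub(0x0e,0x2f) → 65503
  i=2: sub(0x9c,0x09) → 147
  i=3: tail/keep → 187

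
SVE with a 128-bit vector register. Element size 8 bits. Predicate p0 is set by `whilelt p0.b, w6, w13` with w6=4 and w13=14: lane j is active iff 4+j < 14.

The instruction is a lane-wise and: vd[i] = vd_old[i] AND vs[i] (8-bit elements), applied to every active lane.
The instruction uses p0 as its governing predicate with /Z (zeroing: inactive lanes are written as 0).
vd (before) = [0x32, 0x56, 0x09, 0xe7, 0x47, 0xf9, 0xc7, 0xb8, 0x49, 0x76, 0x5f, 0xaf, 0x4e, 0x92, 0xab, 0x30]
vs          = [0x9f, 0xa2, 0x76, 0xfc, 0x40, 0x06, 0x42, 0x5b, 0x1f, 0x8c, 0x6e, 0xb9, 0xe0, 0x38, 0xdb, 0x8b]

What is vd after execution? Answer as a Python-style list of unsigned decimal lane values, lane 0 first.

128-bit reg / 8-bit elem → 16 lanes
p0[j] = (4+j < 14); true for j=0..9 → 10 lanes set
lane  0: and(0x32,0x9f) ⇒ 0x12
lane  1: and(0x56,0xa2) ⇒ 0x02
lane  2: and(0x09,0x76) ⇒ 0x00
lane  3: and(0xe7,0xfc) ⇒ 0xe4
lane  4: and(0x47,0x40) ⇒ 0x40
lane  5: and(0xf9,0x06) ⇒ 0x00
lane  6: and(0xc7,0x42) ⇒ 0x42
lane  7: and(0xb8,0x5b) ⇒ 0x18
lane  8: and(0x49,0x1f) ⇒ 0x09
lane  9: and(0x76,0x8c) ⇒ 0x04
lane 10: tail/zero ⇒ 0x00
lane 11: tail/zero ⇒ 0x00
lane 12: tail/zero ⇒ 0x00
lane 13: tail/zero ⇒ 0x00
lane 14: tail/zero ⇒ 0x00
lane 15: tail/zero ⇒ 0x00

vd = [18, 2, 0, 228, 64, 0, 66, 24, 9, 4, 0, 0, 0, 0, 0, 0]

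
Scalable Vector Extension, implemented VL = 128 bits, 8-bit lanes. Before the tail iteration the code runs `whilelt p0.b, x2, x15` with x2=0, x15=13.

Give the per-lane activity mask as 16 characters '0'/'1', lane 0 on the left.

128-bit reg / 8-bit elem → 16 lanes
whilelt: lane j active iff 0+j < 13 → j < 13 → 13 active
bits (lane 0 leftmost): 1111111111111000

predicate = 1111111111111000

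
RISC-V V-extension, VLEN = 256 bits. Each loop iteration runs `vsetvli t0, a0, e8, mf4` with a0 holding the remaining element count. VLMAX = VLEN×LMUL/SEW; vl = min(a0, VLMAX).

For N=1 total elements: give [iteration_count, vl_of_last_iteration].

lanes per group: 256·1/4/8 = 8
1 elements at 8/iter → 1 passes, remainder 1 on the last

[iterations, last_vl] = [1, 1]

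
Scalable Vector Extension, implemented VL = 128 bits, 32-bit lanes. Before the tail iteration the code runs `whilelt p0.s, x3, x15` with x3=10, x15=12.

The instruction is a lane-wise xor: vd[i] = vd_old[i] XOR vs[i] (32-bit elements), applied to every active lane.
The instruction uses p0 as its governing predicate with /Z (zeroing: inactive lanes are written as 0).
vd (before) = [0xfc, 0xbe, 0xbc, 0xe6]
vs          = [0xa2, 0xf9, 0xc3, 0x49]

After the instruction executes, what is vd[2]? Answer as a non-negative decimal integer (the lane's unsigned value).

lane count: 128 div 32 = 4
whilelt: lane j active iff 10+j < 12 → j < 2 → 2 active
lane  0: xor(0xfc,0xa2) ⇒ 0x5e
lane  1: xor(0xbe,0xf9) ⇒ 0x47
lane  2: tail/zero ⇒ 0x00
lane  3: tail/zero ⇒ 0x00

vd[2] = 0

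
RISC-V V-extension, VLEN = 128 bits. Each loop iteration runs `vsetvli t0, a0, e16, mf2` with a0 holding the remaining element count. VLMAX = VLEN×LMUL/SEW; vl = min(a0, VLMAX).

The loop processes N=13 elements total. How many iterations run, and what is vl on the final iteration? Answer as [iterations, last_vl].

[iterations, last_vl] = [4, 1]

VLMAX = (128 × 1/2) / 16 = 4 lanes
N=13: ⌈13/4⌉ = 4 iters; last vl = 13 − 3×4 = 1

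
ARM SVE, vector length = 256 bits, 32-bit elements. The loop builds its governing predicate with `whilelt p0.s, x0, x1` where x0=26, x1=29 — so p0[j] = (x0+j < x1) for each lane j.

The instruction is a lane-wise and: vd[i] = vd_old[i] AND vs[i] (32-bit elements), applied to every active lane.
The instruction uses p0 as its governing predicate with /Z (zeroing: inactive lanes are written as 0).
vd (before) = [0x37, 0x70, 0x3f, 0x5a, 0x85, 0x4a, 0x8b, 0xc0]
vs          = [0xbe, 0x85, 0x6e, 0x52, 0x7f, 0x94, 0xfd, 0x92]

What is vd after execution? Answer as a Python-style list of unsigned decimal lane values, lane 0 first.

vd = [54, 0, 46, 0, 0, 0, 0, 0]

256-bit reg / 32-bit elem → 8 lanes
active while 26+j < 29, i.e. j ∈ [0,3) capped at 8 ⇒ 3
vd[0] and(0x37,0xbe) -> 0x36
vd[1] and(0x70,0x85) -> 0x00
vd[2] and(0x3f,0x6e) -> 0x2e
vd[3] tail/zero -> 0x00
vd[4] tail/zero -> 0x00
vd[5] tail/zero -> 0x00
vd[6] tail/zero -> 0x00
vd[7] tail/zero -> 0x00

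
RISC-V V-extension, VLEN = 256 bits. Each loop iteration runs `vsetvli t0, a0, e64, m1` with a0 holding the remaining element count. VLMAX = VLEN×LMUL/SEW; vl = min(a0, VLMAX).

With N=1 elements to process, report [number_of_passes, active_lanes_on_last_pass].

[iterations, last_vl] = [1, 1]

lanes per group: 256·1/64 = 4
N=1: ⌈1/4⌉ = 1 iters; last vl = 1 − 0×4 = 1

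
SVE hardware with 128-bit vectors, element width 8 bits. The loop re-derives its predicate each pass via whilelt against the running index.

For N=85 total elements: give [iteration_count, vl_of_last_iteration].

[iterations, last_vl] = [6, 5]

lane count: 128 div 8 = 16
85 elements at 16/iter → 6 passes, remainder 5 on the last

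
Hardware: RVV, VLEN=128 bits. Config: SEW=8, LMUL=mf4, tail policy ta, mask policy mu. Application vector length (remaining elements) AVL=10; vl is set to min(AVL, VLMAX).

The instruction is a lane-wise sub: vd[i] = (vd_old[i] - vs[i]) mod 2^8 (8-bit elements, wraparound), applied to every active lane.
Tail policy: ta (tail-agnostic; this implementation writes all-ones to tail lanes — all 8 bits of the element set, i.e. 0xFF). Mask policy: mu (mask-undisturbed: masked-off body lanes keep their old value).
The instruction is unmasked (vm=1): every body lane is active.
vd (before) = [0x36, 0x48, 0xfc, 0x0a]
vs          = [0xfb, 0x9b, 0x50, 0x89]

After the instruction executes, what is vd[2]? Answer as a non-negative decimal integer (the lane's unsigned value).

vd[2] = 172

VLMAX = (128 × 1/4) / 8 = 4 lanes
AVL=10 > VLMAX=4, so vl = 4
vd[0] sub(0x36,0xfb) -> 0x3b
vd[1] sub(0x48,0x9b) -> 0xad
vd[2] sub(0xfc,0x50) -> 0xac
vd[3] sub(0x0a,0x89) -> 0x81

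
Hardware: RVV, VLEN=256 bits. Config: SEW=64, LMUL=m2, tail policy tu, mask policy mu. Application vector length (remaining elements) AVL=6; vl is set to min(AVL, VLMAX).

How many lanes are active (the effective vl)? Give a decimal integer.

VLMAX = (256 × 2) / 64 = 8 lanes
vl ← min(6, 8) = 6

vl = 6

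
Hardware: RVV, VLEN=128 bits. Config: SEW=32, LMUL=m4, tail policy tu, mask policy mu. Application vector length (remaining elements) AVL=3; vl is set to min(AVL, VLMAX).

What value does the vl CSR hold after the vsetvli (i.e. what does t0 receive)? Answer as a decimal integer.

vl = 3

lanes per group: 128·4/32 = 16
AVL=3 ≤ VLMAX=16, so vl = 3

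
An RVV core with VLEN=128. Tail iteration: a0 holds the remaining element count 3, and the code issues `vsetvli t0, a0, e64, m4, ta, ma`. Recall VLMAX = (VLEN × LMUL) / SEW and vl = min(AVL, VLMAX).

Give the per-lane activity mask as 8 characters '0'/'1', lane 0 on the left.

VLMAX = (128 × 4) / 64 = 8 lanes
vl = min(AVL, VLMAX) = min(3, 8) = 3
bits (lane 0 leftmost): 11100000

predicate = 11100000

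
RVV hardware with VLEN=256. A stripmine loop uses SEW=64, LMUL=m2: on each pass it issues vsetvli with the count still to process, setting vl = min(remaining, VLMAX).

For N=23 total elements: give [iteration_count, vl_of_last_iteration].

lanes per group: 256·2/64 = 8
23 elements at 8/iter → 3 passes, remainder 7 on the last

[iterations, last_vl] = [3, 7]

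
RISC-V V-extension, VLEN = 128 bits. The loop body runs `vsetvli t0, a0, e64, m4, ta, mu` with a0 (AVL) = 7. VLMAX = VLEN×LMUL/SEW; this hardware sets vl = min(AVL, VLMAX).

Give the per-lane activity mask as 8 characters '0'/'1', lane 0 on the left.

lanes per group: 128·4/64 = 8
AVL=7 ≤ VLMAX=8, so vl = 7
bits (lane 0 leftmost): 11111110

predicate = 11111110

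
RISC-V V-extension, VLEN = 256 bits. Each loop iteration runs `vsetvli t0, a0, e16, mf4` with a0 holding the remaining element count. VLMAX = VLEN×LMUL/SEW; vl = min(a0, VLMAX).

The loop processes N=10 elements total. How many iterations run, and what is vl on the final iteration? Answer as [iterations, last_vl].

[iterations, last_vl] = [3, 2]

VLMAX = (256 × 1/4) / 16 = 4 lanes
10 elements at 4/iter → 3 passes, remainder 2 on the last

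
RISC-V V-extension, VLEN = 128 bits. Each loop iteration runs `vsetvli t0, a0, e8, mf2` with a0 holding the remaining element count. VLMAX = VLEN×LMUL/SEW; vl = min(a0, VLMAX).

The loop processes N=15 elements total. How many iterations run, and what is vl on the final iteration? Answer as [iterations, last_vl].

VLMAX = VLEN×LMUL/SEW = 128×1/2/8 = 8
15 elements at 8/iter → 2 passes, remainder 7 on the last

[iterations, last_vl] = [2, 7]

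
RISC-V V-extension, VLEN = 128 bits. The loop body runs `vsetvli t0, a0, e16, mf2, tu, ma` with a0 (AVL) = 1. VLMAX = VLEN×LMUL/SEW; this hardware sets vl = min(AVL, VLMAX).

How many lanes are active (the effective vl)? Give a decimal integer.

vl = 1

VLMAX = (128 × 1/2) / 16 = 4 lanes
vl ← min(1, 4) = 1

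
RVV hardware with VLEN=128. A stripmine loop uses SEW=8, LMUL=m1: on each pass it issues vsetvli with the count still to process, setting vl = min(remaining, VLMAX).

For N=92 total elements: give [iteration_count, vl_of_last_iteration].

[iterations, last_vl] = [6, 12]

VLMAX = (128 × 1) / 8 = 16 lanes
iterations = ceil(92/16) = 6; final-pass vl = 12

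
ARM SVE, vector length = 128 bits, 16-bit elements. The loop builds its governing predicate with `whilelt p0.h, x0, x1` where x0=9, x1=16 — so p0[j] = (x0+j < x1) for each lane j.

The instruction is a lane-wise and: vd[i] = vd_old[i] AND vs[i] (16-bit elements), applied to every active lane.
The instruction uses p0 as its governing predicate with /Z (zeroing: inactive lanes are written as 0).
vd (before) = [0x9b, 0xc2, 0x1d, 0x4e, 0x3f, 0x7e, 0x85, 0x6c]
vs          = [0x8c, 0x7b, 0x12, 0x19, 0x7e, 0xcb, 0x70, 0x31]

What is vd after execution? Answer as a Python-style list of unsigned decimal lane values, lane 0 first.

lane count: 128 div 16 = 8
p0[j] = (9+j < 16); true for j=0..6 → 7 lanes set
lane  0: and(0x9b,0x8c) ⇒ 0x88
lane  1: and(0xc2,0x7b) ⇒ 0x42
lane  2: and(0x1d,0x12) ⇒ 0x10
lane  3: and(0x4e,0x19) ⇒ 0x08
lane  4: and(0x3f,0x7e) ⇒ 0x3e
lane  5: and(0x7e,0xcb) ⇒ 0x4a
lane  6: and(0x85,0x70) ⇒ 0x00
lane  7: tail/zero ⇒ 0x00

vd = [136, 66, 16, 8, 62, 74, 0, 0]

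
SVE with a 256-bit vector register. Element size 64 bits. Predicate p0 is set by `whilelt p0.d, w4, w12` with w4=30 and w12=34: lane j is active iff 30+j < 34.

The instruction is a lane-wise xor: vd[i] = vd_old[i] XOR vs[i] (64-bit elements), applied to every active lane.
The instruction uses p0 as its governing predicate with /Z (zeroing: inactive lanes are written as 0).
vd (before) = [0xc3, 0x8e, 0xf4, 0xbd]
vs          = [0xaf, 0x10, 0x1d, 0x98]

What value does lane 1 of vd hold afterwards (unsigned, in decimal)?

vd[1] = 158

lane count: 256 div 64 = 4
p0[j] = (30+j < 34); true for j=0..3 → 4 lanes set
lane  0: xor(0xc3,0xaf) ⇒ 0x6c
lane  1: xor(0x8e,0x10) ⇒ 0x9e
lane  2: xor(0xf4,0x1d) ⇒ 0xe9
lane  3: xor(0xbd,0x98) ⇒ 0x25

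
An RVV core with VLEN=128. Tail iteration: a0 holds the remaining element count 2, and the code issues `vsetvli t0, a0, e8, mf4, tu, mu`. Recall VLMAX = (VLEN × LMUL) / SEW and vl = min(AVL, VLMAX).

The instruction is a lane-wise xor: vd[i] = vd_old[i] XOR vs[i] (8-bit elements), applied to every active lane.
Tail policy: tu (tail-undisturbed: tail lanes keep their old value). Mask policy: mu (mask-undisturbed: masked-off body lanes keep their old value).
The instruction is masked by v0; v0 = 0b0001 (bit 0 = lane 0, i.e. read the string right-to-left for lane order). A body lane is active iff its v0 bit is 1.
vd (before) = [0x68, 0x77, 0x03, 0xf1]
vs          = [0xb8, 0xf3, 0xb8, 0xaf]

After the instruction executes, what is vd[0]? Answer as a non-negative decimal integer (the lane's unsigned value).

VLMAX = VLEN×LMUL/SEW = 128×1/4/8 = 4
AVL=2 ≤ VLMAX=4, so vl = 2
  i=0: xor(0x68,0xb8) → 208
  i=1: mask-off/keep → 119
  i=2: tail/keep → 3
  i=3: tail/keep → 241

vd[0] = 208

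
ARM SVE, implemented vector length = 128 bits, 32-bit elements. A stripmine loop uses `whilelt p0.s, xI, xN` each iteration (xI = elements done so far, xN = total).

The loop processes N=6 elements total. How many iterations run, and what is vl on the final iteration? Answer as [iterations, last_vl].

[iterations, last_vl] = [2, 2]

lane count: 128 div 32 = 4
6 elements at 4/iter → 2 passes, remainder 2 on the last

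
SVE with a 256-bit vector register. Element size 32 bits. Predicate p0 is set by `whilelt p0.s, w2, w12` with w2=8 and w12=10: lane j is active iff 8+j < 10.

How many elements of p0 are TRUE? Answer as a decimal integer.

vl = 2

256-bit reg / 32-bit elem → 8 lanes
whilelt: lane j active iff 8+j < 10 → j < 2 → 2 active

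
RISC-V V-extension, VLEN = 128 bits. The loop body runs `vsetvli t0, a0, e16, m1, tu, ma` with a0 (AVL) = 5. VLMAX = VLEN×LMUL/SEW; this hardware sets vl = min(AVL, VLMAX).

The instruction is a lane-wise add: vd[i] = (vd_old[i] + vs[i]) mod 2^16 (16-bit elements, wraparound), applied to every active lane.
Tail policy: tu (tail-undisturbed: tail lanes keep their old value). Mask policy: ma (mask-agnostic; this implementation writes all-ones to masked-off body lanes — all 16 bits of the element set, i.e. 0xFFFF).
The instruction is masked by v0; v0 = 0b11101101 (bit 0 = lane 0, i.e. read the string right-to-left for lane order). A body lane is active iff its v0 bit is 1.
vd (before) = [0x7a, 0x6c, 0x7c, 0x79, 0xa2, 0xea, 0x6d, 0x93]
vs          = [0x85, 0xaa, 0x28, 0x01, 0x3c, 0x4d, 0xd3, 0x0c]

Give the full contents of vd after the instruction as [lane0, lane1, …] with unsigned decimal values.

vd = [255, 65535, 164, 122, 65535, 234, 109, 147]

VLMAX = (128 × 1) / 16 = 8 lanes
AVL=5 ≤ VLMAX=8, so vl = 5
  i=0: add(0x7a,0x85) → 255
  i=1: mask-off/ones → 65535
  i=2: add(0x7c,0x28) → 164
  i=3: add(0x79,0x01) → 122
  i=4: mask-off/ones → 65535
  i=5: tail/keep → 234
  i=6: tail/keep → 109
  i=7: tail/keep → 147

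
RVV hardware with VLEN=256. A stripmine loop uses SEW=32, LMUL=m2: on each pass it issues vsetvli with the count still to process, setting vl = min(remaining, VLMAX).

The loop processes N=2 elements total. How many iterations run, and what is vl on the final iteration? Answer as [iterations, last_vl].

VLMAX = VLEN×LMUL/SEW = 256×2/32 = 16
iterations = ceil(2/16) = 1; final-pass vl = 2

[iterations, last_vl] = [1, 2]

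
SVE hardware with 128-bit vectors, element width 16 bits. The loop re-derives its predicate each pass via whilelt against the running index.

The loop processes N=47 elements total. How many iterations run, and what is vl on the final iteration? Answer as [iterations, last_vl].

[iterations, last_vl] = [6, 7]

register lanes = 128/16 = 8
N=47: ⌈47/8⌉ = 6 iters; last vl = 47 − 5×8 = 7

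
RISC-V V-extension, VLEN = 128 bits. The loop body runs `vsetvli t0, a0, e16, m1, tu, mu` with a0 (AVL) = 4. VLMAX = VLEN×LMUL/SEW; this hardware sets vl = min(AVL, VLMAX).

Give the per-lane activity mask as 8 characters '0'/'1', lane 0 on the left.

lanes per group: 128·1/16 = 8
vl = min(AVL, VLMAX) = min(4, 8) = 4
bits (lane 0 leftmost): 11110000

predicate = 11110000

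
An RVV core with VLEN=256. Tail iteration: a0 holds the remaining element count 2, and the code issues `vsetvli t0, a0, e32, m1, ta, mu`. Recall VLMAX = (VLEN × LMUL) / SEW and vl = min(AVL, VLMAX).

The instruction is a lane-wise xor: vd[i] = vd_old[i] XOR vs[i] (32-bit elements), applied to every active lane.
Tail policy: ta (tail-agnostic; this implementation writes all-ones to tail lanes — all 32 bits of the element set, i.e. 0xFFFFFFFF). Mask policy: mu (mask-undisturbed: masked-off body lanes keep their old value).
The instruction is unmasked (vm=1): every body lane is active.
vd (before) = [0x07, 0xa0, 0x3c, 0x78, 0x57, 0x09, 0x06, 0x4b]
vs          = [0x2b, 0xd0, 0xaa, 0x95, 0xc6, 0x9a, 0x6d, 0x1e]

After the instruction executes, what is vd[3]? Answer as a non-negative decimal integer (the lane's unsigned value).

vd[3] = 4294967295

lanes per group: 256·1/32 = 8
vl = min(AVL, VLMAX) = min(2, 8) = 2
vd[0] xor(0x07,0x2b) -> 0x2c
vd[1] xor(0xa0,0xd0) -> 0x70
vd[2] tail/ones -> 0xffffffff
vd[3] tail/ones -> 0xffffffff
vd[4] tail/ones -> 0xffffffff
vd[5] tail/ones -> 0xffffffff
vd[6] tail/ones -> 0xffffffff
vd[7] tail/ones -> 0xffffffff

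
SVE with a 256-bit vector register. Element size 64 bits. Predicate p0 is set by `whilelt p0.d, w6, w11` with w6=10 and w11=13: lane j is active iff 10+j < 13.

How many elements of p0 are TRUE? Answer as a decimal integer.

vl = 3

register lanes = 256/64 = 4
active while 10+j < 13, i.e. j ∈ [0,3) capped at 4 ⇒ 3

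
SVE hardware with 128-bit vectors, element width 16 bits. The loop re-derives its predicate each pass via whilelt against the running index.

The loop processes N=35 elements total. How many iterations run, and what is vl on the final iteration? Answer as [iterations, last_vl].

[iterations, last_vl] = [5, 3]

lane count: 128 div 16 = 8
N=35: ⌈35/8⌉ = 5 iters; last vl = 35 − 4×8 = 3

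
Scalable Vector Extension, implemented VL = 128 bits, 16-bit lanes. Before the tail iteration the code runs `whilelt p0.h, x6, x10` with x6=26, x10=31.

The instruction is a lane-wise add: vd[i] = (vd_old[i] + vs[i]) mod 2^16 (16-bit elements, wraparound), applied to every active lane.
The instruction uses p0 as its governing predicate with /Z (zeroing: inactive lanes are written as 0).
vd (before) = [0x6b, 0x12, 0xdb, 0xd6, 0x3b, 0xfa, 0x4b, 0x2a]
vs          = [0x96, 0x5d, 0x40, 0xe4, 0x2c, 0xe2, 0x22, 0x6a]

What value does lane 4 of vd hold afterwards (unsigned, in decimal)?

128-bit reg / 16-bit elem → 8 lanes
whilelt: lane j active iff 26+j < 31 → j < 5 → 5 active
lane  0: add(0x6b,0x96) ⇒ 0x101
lane  1: add(0x12,0x5d) ⇒ 0x6f
lane  2: add(0xdb,0x40) ⇒ 0x11b
lane  3: add(0xd6,0xe4) ⇒ 0x1ba
lane  4: add(0x3b,0x2c) ⇒ 0x67
lane  5: tail/zero ⇒ 0x00
lane  6: tail/zero ⇒ 0x00
lane  7: tail/zero ⇒ 0x00

vd[4] = 103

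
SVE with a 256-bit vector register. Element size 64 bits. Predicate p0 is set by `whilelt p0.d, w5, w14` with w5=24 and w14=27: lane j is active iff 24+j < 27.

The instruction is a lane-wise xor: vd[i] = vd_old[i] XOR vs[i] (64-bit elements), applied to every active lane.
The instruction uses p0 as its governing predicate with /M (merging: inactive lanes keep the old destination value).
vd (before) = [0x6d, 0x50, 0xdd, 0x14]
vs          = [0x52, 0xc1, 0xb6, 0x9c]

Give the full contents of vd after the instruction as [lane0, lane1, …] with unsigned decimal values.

vd = [63, 145, 107, 20]

lane count: 256 div 64 = 4
active while 24+j < 27, i.e. j ∈ [0,3) capped at 4 ⇒ 3
[0] xor(0x6d,0x52) = 0x3f
[1] xor(0x50,0xc1) = 0x91
[2] xor(0xdd,0xb6) = 0x6b
[3] tail/keep = 0x14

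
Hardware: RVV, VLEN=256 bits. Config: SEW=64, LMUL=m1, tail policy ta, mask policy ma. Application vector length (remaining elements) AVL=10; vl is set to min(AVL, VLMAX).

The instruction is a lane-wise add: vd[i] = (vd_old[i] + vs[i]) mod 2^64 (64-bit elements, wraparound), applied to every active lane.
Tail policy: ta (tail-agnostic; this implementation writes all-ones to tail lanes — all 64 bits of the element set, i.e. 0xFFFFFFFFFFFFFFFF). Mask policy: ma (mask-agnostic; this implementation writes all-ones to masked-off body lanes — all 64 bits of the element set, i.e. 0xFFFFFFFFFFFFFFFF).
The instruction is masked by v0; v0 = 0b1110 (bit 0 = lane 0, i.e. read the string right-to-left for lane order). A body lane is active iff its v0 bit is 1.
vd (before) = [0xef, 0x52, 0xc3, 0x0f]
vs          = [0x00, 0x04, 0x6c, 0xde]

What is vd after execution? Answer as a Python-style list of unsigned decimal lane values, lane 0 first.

VLMAX = (256 × 1) / 64 = 4 lanes
AVL=10 > VLMAX=4, so vl = 4
lane  0: mask-off/ones ⇒ 0xffffffffffffffff
lane  1: add(0x52,0x04) ⇒ 0x56
lane  2: add(0xc3,0x6c) ⇒ 0x12f
lane  3: add(0x0f,0xde) ⇒ 0xed

vd = [18446744073709551615, 86, 303, 237]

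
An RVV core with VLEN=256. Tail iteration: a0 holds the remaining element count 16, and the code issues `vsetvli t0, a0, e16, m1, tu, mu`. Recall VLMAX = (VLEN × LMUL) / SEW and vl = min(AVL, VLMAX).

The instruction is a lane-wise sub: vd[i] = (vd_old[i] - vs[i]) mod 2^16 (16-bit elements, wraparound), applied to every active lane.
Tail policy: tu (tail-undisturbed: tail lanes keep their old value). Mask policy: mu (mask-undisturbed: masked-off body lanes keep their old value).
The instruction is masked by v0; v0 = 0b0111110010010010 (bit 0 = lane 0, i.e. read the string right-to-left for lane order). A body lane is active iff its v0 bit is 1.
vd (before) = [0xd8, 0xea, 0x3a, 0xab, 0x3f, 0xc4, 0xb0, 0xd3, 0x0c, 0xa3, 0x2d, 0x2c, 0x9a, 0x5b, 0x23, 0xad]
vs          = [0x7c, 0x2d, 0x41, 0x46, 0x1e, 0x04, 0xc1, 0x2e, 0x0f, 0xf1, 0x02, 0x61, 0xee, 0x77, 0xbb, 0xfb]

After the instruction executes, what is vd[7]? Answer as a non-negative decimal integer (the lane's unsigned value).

VLMAX = (256 × 1) / 16 = 16 lanes
vl ← min(16, 16) = 16
[0] mask-off/keep = 0xd8
[1] sub(0xea,0x2d) = 0xbd
[2] mask-off/keep = 0x3a
[3] mask-off/keep = 0xab
[4] sub(0x3f,0x1e) = 0x21
[5] mask-off/keep = 0xc4
[6] mask-off/keep = 0xb0
[7] sub(0xd3,0x2e) = 0xa5
[8] mask-off/keep = 0x0c
[9] mask-off/keep = 0xa3
[10] sub(0x2d,0x02) = 0x2b
[11] sub(0x2c,0x61) = 0xffcb
[12] sub(0x9a,0xee) = 0xffac
[13] sub(0x5b,0x77) = 0xffe4
[14] sub(0x23,0xbb) = 0xff68
[15] mask-off/keep = 0xad

vd[7] = 165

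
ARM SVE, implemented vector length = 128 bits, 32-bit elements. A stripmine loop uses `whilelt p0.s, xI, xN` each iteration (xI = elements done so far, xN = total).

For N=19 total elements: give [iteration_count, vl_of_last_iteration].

[iterations, last_vl] = [5, 3]

lane count: 128 div 32 = 4
iterations = ceil(19/4) = 5; final-pass vl = 3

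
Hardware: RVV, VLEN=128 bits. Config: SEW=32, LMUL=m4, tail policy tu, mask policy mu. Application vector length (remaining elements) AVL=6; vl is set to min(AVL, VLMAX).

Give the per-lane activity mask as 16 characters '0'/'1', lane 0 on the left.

predicate = 1111110000000000

VLMAX = (128 × 4) / 32 = 16 lanes
vl ← min(6, 16) = 6
bits (lane 0 leftmost): 1111110000000000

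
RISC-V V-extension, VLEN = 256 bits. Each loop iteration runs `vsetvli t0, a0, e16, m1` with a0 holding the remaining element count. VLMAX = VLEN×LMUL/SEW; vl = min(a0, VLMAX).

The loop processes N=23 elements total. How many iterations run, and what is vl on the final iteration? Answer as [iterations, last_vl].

[iterations, last_vl] = [2, 7]

VLMAX = VLEN×LMUL/SEW = 256×1/16 = 16
iterations = ceil(23/16) = 2; final-pass vl = 7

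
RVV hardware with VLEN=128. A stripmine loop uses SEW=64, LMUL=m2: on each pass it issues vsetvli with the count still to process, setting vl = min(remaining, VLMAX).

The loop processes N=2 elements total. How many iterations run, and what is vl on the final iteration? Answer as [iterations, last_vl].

VLMAX = (128 × 2) / 64 = 4 lanes
iterations = ceil(2/4) = 1; final-pass vl = 2

[iterations, last_vl] = [1, 2]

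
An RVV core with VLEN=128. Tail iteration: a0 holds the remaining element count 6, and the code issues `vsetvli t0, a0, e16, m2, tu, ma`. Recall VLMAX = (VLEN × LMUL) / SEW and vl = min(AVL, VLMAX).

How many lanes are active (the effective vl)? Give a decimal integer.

vl = 6

lanes per group: 128·2/16 = 16
AVL=6 ≤ VLMAX=16, so vl = 6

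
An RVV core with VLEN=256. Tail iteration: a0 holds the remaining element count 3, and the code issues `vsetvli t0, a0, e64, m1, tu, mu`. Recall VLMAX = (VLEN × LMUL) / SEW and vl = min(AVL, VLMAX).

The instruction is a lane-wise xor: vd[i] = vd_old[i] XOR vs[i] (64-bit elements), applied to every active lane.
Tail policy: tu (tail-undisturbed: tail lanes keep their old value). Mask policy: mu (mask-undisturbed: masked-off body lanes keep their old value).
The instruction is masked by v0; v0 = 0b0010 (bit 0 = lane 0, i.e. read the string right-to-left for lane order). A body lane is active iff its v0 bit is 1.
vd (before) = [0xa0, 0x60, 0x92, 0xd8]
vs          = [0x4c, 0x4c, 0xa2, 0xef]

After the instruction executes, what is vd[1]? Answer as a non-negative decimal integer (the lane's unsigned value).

vd[1] = 44

VLMAX = VLEN×LMUL/SEW = 256×1/64 = 4
vl ← min(3, 4) = 3
lane  0: mask-off/keep ⇒ 0xa0
lane  1: xor(0x60,0x4c) ⇒ 0x2c
lane  2: mask-off/keep ⇒ 0x92
lane  3: tail/keep ⇒ 0xd8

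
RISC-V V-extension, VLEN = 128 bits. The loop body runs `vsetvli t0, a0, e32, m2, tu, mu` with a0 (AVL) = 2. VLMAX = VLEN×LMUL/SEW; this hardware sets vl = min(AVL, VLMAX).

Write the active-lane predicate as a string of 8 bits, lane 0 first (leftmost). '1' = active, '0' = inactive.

lanes per group: 128·2/32 = 8
AVL=2 ≤ VLMAX=8, so vl = 2
bits (lane 0 leftmost): 11000000

predicate = 11000000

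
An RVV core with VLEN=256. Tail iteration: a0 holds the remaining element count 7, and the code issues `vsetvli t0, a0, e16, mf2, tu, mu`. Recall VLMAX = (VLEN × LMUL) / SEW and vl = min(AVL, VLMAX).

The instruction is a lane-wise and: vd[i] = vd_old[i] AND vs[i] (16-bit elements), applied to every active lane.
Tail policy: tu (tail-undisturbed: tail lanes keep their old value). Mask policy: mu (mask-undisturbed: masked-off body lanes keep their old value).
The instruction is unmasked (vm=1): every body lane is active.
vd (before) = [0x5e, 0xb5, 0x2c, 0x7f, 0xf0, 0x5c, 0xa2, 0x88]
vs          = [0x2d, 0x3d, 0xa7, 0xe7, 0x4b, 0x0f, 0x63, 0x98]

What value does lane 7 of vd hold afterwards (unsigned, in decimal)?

vd[7] = 136

lanes per group: 256·1/2/16 = 8
AVL=7 ≤ VLMAX=8, so vl = 7
vd[0] and(0x5e,0x2d) -> 0x0c
vd[1] and(0xb5,0x3d) -> 0x35
vd[2] and(0x2c,0xa7) -> 0x24
vd[3] and(0x7f,0xe7) -> 0x67
vd[4] and(0xf0,0x4b) -> 0x40
vd[5] and(0x5c,0x0f) -> 0x0c
vd[6] and(0xa2,0x63) -> 0x22
vd[7] tail/keep -> 0x88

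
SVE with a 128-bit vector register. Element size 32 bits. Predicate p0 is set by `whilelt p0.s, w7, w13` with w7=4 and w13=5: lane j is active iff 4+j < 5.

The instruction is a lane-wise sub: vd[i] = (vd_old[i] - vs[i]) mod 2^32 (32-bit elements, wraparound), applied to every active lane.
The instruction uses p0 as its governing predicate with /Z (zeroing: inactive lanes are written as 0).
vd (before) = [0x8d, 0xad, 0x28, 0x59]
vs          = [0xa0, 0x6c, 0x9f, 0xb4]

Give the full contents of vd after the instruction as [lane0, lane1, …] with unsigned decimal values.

128-bit reg / 32-bit elem → 4 lanes
p0[j] = (4+j < 5); true for j=0..0 → 1 lanes set
vd[0] sub(0x8d,0xa0) -> 0xffffffed
vd[1] tail/zero -> 0x00
vd[2] tail/zero -> 0x00
vd[3] tail/zero -> 0x00

vd = [4294967277, 0, 0, 0]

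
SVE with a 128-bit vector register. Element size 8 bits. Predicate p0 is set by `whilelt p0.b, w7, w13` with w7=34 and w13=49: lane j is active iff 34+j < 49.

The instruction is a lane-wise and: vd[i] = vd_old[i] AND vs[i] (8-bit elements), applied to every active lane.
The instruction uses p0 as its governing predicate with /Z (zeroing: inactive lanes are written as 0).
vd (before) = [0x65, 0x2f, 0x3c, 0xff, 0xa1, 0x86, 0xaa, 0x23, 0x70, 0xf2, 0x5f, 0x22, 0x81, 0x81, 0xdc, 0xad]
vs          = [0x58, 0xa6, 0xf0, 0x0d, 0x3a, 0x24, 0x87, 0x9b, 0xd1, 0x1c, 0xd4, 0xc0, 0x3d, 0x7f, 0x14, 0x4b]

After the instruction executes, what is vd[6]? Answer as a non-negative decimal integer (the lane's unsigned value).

vd[6] = 130

lane count: 128 div 8 = 16
p0[j] = (34+j < 49); true for j=0..14 → 15 lanes set
  i=0: and(0x65,0x58) → 64
  i=1: and(0x2f,0xa6) → 38
  i=2: and(0x3c,0xf0) → 48
  i=3: and(0xff,0x0d) → 13
  i=4: and(0xa1,0x3a) → 32
  i=5: and(0x86,0x24) → 4
  i=6: and(0xaa,0x87) → 130
  i=7: and(0x23,0x9b) → 3
  i=8: and(0x70,0xd1) → 80
  i=9: and(0xf2,0x1c) → 16
  i=10: and(0x5f,0xd4) → 84
  i=11: and(0x22,0xc0) → 0
  i=12: and(0x81,0x3d) → 1
  i=13: and(0x81,0x7f) → 1
  i=14: and(0xdc,0x14) → 20
  i=15: tail/zero → 0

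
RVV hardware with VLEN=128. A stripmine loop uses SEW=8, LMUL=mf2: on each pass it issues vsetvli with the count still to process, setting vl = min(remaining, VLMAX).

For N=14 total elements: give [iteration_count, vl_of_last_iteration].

VLMAX = (128 × 1/2) / 8 = 8 lanes
14 elements at 8/iter → 2 passes, remainder 6 on the last

[iterations, last_vl] = [2, 6]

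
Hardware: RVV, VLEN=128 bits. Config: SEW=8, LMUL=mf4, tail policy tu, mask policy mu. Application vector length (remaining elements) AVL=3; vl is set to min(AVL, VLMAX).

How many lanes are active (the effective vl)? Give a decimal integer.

vl = 3

lanes per group: 128·1/4/8 = 4
AVL=3 ≤ VLMAX=4, so vl = 3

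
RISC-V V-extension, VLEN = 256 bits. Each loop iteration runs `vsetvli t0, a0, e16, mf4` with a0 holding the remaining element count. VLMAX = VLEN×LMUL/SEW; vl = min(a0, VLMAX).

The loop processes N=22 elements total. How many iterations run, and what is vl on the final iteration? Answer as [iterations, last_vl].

[iterations, last_vl] = [6, 2]

lanes per group: 256·1/4/16 = 4
iterations = ceil(22/4) = 6; final-pass vl = 2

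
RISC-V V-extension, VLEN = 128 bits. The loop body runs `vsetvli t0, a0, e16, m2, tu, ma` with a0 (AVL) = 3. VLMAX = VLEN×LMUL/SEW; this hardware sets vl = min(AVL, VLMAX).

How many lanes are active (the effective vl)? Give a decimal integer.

lanes per group: 128·2/16 = 16
AVL=3 ≤ VLMAX=16, so vl = 3

vl = 3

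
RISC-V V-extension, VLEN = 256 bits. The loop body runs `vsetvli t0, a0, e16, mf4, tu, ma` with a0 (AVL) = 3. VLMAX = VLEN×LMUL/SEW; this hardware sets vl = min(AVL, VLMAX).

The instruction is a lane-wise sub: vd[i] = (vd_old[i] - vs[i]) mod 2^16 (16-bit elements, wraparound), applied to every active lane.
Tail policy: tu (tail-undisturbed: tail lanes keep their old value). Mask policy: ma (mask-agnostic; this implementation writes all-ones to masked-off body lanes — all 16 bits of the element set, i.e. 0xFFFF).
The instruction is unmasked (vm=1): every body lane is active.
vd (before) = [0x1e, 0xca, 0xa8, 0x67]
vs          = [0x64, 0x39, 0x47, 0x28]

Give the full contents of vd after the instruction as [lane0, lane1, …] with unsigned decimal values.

VLMAX = (256 × 1/4) / 16 = 4 lanes
vl = min(AVL, VLMAX) = min(3, 4) = 3
[0] sub(0x1e,0x64) = 0xffba
[1] sub(0xca,0x39) = 0x91
[2] sub(0xa8,0x47) = 0x61
[3] tail/keep = 0x67

vd = [65466, 145, 97, 103]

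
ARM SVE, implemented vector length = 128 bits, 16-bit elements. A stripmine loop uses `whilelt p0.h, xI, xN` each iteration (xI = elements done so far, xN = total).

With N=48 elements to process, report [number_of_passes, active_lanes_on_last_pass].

[iterations, last_vl] = [6, 8]

lane count: 128 div 16 = 8
48 elements at 8/iter → 6 passes, remainder 8 on the last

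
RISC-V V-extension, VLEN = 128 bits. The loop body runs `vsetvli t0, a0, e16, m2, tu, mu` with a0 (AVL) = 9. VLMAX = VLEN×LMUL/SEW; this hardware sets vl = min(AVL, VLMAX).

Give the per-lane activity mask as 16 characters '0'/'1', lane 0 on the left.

lanes per group: 128·2/16 = 16
AVL=9 ≤ VLMAX=16, so vl = 9
bits (lane 0 leftmost): 1111111110000000

predicate = 1111111110000000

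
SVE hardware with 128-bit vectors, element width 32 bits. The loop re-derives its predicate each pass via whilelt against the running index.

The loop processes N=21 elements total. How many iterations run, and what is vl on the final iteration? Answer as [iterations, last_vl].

128-bit reg / 32-bit elem → 4 lanes
21 elements at 4/iter → 6 passes, remainder 1 on the last

[iterations, last_vl] = [6, 1]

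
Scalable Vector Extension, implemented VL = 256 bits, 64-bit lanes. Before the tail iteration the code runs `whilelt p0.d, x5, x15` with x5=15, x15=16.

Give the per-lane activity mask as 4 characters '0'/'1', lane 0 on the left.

predicate = 1000

lane count: 256 div 64 = 4
p0[j] = (15+j < 16); true for j=0..0 → 1 lanes set
bits (lane 0 leftmost): 1000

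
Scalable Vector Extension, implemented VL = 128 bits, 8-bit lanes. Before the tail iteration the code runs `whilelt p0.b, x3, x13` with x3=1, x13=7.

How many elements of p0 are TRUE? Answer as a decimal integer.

128-bit reg / 8-bit elem → 16 lanes
whilelt: lane j active iff 1+j < 7 → j < 6 → 6 active

vl = 6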